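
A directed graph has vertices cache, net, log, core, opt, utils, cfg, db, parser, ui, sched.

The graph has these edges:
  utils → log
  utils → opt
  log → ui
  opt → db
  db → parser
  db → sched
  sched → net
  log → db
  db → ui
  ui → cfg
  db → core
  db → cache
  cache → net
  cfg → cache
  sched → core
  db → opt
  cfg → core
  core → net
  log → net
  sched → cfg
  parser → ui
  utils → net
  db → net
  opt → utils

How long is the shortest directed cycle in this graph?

For each vertex v, BFS finds the shortest path from v back to v.
The shortest such closed walk is opt → db → opt, length 2.

2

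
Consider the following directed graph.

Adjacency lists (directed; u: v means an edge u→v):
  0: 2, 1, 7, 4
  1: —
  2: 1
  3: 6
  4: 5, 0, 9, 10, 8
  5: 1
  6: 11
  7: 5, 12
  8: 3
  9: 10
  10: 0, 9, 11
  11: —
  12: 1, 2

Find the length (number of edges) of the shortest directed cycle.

For each vertex v, BFS finds the shortest path from v back to v.
The shortest such closed walk is 0 → 4 → 0, length 2.

2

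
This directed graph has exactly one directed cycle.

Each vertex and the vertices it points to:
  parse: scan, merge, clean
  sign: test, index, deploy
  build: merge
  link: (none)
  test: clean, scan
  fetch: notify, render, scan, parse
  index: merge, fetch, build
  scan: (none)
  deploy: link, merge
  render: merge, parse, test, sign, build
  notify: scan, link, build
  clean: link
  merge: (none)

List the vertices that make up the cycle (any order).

sign, fetch, index, render

DFS with gray/black marking from fetch:
fetch gray
  notify gray
    scan gray
    scan black
    link gray
    link black
    build gray
      merge gray
      merge black
    build black
  notify black
  render gray
    render→merge: merge black — skip
    parse gray
      parse→scan: scan black — skip
      parse→merge: merge black — skip
      clean gray
        clean→link: link black — skip
      clean black
    parse black
    test gray
      test→clean: clean black — skip
      test→scan: scan black — skip
    test black
    sign gray
      sign→test: test black — skip
      index gray
        index→merge: merge black — skip
        index→fetch: fetch is gray → back edge
Back edge closes the cycle fetch → render → sign → index → fetch; its vertices are {sign, fetch, index, render}.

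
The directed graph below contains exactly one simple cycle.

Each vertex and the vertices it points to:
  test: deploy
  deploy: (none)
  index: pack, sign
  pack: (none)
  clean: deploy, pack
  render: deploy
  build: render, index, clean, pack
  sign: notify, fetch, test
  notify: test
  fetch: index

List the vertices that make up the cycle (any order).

sign, fetch, index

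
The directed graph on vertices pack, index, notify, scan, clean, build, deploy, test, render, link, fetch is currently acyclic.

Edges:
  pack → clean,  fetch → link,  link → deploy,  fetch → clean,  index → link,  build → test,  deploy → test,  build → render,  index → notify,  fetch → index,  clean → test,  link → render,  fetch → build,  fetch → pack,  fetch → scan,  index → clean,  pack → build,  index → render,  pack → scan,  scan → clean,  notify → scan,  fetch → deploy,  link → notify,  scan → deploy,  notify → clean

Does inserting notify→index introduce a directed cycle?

Adding notify→index creates a cycle iff index can already reach notify.
Path from index: index → notify.
So index → … → notify → index is a cycle.

Yes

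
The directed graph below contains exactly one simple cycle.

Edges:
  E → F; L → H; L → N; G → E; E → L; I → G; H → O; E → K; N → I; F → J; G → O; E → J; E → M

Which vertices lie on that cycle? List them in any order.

DFS with gray/black marking from E:
E gray
  M gray
  M black
  J gray
  J black
  L gray
    N gray
      I gray
        G gray
          G→E: E is gray → back edge
Back edge closes the cycle E → L → N → I → G → E; its vertices are {E, G, I, L, N}.

E, G, I, L, N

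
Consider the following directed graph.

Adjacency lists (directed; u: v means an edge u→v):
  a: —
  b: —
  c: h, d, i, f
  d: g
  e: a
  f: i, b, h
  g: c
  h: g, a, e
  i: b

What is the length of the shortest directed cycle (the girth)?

For each vertex v, BFS finds the shortest path from v back to v.
The shortest such closed walk is c → d → g → c, length 3.

3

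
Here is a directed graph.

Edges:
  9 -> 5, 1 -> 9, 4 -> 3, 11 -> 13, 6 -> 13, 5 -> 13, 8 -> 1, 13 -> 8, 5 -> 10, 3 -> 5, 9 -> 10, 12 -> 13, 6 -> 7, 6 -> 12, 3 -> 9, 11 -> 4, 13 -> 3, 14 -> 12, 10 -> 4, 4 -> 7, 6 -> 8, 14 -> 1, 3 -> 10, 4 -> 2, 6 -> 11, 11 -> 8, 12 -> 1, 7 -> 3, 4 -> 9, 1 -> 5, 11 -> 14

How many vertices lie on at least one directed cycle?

A vertex is on a directed cycle iff it belongs to a strongly connected component of size ≥ 2 (or has a self-loop).
The vertices on cycles are {1, 3, 4, 5, 7, 8, 9, 10, 13} — 9 in total.

9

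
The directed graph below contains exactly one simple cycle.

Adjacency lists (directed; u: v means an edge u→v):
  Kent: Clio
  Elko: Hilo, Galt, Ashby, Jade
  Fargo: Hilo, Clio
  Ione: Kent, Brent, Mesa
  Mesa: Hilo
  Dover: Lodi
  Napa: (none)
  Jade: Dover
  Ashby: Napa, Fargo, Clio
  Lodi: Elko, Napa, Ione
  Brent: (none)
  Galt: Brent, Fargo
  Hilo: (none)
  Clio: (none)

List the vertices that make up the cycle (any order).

DFS with gray/black marking from Lodi:
Lodi gray
  Elko gray
    Hilo gray
    Hilo black
    Galt gray
      Brent gray
      Brent black
      Fargo gray
        Fargo→Hilo: Hilo black — skip
        Clio gray
        Clio black
      Fargo black
    Galt black
    Ashby gray
      Napa gray
      Napa black
      Ashby→Fargo: Fargo black — skip
      Ashby→Clio: Clio black — skip
    Ashby black
    Jade gray
      Dover gray
        Dover→Lodi: Lodi is gray → back edge
Back edge closes the cycle Lodi → Elko → Jade → Dover → Lodi; its vertices are {Elko, Jade, Lodi, Dover}.

Elko, Jade, Lodi, Dover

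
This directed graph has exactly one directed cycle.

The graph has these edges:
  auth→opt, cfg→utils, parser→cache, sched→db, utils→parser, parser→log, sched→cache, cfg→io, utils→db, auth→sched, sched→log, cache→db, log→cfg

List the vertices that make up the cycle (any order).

DFS with gray/black marking from log:
log gray
  cfg gray
    utils gray
      db gray
      db black
      parser gray
        cache gray
          cache→db: db black — skip
        cache black
        parser→log: log is gray → back edge
Back edge closes the cycle log → cfg → utils → parser → log; its vertices are {cfg, log, utils, parser}.

cfg, log, utils, parser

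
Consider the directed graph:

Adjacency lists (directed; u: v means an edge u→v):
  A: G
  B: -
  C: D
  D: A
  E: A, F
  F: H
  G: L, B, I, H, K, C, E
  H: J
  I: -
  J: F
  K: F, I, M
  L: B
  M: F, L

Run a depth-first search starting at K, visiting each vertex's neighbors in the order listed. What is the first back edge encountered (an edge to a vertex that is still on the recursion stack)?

DFS from K (visiting each vertex's neighbors in the order listed); mark gray on enter, black on exit:
K gray
  F gray
    H gray
      J gray
        J→F: F is gray → back edge
First back edge: J → F.

J->F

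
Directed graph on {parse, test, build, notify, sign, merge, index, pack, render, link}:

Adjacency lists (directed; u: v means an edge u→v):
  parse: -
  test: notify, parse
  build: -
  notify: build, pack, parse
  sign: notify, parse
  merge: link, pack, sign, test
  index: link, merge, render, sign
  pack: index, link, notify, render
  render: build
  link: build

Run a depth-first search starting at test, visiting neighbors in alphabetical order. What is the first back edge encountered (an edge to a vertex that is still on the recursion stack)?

merge->pack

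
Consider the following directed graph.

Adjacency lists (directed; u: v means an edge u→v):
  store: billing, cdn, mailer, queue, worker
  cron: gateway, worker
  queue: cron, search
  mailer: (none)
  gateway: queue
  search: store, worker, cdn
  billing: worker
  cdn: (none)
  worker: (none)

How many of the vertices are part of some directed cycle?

A vertex is on a directed cycle iff it belongs to a strongly connected component of size ≥ 2 (or has a self-loop).
The vertices on cycles are {cron, queue, store, search, gateway} — 5 in total.

5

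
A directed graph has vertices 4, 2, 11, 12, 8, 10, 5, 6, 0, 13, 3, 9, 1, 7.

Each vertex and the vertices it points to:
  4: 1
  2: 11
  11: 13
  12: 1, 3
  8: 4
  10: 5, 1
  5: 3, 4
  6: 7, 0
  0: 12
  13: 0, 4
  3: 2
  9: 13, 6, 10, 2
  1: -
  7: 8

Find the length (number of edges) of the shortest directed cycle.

6

For each vertex v, BFS finds the shortest path from v back to v.
The shortest such closed walk is 2 → 11 → 13 → 0 → 12 → 3 → 2, length 6.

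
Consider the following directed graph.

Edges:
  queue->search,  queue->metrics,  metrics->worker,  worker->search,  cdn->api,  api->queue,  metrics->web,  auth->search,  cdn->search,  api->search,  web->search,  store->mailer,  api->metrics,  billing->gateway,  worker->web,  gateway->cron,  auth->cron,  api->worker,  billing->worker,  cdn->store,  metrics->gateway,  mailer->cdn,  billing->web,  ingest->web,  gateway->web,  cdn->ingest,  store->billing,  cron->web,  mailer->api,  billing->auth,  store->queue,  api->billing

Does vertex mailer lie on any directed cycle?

Yes

mailer is on a cycle iff mailer can reach itself via ≥1 edge.
mailer → cdn → store → mailer — yes.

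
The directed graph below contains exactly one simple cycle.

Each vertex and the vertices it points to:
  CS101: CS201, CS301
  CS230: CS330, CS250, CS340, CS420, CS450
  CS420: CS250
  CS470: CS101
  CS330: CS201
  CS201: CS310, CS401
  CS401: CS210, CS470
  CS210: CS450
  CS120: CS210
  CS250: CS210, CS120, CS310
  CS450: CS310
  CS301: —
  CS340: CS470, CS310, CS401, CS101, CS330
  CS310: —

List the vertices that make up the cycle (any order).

CS101, CS201, CS401, CS470

DFS with gray/black marking from CS470:
CS470 gray
  CS101 gray
    CS201 gray
      CS310 gray
      CS310 black
      CS401 gray
        CS210 gray
          CS450 gray
            CS450→CS310: CS310 black — skip
          CS450 black
        CS210 black
        CS401→CS470: CS470 is gray → back edge
Back edge closes the cycle CS470 → CS101 → CS201 → CS401 → CS470; its vertices are {CS101, CS201, CS401, CS470}.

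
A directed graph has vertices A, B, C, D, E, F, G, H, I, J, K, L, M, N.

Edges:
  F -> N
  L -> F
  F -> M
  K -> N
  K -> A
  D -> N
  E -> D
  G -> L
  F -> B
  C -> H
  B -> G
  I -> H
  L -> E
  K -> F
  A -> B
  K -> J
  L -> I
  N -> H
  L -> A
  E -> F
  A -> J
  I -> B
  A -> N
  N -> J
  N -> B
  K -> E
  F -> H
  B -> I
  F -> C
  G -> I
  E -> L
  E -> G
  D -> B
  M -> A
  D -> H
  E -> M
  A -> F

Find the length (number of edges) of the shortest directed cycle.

For each vertex v, BFS finds the shortest path from v back to v.
The shortest such closed walk is E → L → E, length 2.

2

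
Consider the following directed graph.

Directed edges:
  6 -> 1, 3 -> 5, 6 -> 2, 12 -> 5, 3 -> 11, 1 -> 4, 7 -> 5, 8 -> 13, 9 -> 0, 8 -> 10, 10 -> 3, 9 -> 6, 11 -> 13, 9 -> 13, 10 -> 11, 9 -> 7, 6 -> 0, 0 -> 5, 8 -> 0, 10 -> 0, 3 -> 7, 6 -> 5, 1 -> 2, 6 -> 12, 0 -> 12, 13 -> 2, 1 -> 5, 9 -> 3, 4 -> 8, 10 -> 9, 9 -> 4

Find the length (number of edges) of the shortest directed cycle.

4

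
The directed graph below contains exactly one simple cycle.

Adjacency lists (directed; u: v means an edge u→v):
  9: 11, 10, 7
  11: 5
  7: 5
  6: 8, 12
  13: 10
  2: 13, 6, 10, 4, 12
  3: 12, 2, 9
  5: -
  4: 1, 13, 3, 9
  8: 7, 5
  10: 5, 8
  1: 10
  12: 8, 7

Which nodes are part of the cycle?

DFS with gray/black marking from 3:
3 gray
  12 gray
    8 gray
      7 gray
        5 gray
        5 black
      7 black
      8→5: 5 black — skip
    8 black
    12→7: 7 black — skip
  12 black
  2 gray
    13 gray
      10 gray
        10→5: 5 black — skip
        10→8: 8 black — skip
      10 black
    13 black
    6 gray
      6→8: 8 black — skip
      6→12: 12 black — skip
    6 black
    2→10: 10 black — skip
    4 gray
      1 gray
        1→10: 10 black — skip
      1 black
      4→13: 13 black — skip
      4→3: 3 is gray → back edge
Back edge closes the cycle 3 → 2 → 4 → 3; its vertices are {2, 3, 4}.

2, 3, 4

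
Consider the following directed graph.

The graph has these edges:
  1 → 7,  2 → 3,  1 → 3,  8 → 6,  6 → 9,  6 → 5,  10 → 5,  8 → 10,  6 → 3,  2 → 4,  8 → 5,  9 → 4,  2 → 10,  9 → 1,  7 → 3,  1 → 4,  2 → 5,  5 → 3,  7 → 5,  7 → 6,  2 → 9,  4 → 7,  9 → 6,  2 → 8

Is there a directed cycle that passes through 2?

No

2 lies on a cycle iff there is a path from 2 back to itself.
Exploring from 2, it never reaches itself; equivalently, its strongly connected component is a singleton.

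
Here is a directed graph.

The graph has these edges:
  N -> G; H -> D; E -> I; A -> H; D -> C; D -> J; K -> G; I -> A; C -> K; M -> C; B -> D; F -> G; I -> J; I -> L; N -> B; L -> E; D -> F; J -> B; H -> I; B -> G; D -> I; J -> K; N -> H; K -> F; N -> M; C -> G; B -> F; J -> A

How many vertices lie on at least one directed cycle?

A vertex is on a directed cycle iff it belongs to a strongly connected component of size ≥ 2 (or has a self-loop).
The vertices on cycles are {A, B, D, E, H, I, J, L} — 8 in total.

8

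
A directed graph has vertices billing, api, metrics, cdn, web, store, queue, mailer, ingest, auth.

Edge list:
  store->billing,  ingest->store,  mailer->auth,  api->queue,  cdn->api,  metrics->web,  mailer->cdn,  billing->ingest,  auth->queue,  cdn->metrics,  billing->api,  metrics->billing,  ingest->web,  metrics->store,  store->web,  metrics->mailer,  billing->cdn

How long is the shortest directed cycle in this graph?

3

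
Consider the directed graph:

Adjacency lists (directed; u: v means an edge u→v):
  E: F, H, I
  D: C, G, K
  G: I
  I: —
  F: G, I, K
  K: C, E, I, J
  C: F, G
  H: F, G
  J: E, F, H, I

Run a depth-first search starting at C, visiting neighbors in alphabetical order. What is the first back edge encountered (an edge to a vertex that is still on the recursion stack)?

K->C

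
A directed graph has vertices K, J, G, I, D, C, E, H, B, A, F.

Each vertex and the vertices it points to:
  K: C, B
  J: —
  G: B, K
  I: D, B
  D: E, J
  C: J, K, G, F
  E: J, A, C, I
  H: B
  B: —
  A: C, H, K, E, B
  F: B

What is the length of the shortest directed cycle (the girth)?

2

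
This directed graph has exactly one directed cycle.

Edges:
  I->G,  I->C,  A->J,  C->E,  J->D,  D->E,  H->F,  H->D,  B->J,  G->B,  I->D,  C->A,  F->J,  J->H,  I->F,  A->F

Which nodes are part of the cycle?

DFS with gray/black marking from F:
F gray
  J gray
    D gray
      E gray
      E black
    D black
    H gray
      H→F: F is gray → back edge
Back edge closes the cycle F → J → H → F; its vertices are {F, H, J}.

F, H, J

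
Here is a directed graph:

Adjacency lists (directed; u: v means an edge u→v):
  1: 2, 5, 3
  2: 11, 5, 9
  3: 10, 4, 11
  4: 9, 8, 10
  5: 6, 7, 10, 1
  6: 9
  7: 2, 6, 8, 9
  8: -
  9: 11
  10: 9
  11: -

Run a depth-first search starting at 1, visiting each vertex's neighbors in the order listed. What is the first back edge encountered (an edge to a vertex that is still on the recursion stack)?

7->2

DFS from 1 (visiting each vertex's neighbors in the order listed); mark gray on enter, black on exit:
1 gray
  2 gray
    11 gray
    11 black
    5 gray
      6 gray
        9 gray
          9→11: 11 black — skip
        9 black
      6 black
      7 gray
        7→2: 2 is gray → back edge
First back edge: 7 → 2.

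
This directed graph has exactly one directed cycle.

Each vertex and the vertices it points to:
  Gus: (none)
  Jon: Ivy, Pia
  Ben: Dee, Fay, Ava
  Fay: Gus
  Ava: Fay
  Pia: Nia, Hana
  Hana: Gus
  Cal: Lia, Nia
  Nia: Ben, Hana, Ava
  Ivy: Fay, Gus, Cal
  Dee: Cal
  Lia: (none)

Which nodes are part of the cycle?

DFS with gray/black marking from Nia:
Nia gray
  Ben gray
    Dee gray
      Cal gray
        Lia gray
        Lia black
        Cal→Nia: Nia is gray → back edge
Back edge closes the cycle Nia → Ben → Dee → Cal → Nia; its vertices are {Ben, Cal, Dee, Nia}.

Ben, Cal, Dee, Nia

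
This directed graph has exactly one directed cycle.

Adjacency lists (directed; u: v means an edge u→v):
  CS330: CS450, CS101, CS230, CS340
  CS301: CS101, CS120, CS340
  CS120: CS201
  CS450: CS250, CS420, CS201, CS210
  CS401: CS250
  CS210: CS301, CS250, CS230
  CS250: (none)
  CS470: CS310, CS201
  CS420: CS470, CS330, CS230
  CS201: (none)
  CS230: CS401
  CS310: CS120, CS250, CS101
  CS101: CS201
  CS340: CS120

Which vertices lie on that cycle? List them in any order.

DFS with gray/black marking from CS330:
CS330 gray
  CS450 gray
    CS250 gray
    CS250 black
    CS420 gray
      CS470 gray
        CS310 gray
          CS120 gray
            CS201 gray
            CS201 black
          CS120 black
          CS310→CS250: CS250 black — skip
          CS101 gray
            CS101→CS201: CS201 black — skip
          CS101 black
        CS310 black
        CS470→CS201: CS201 black — skip
      CS470 black
      CS420→CS330: CS330 is gray → back edge
Back edge closes the cycle CS330 → CS450 → CS420 → CS330; its vertices are {CS330, CS420, CS450}.

CS330, CS420, CS450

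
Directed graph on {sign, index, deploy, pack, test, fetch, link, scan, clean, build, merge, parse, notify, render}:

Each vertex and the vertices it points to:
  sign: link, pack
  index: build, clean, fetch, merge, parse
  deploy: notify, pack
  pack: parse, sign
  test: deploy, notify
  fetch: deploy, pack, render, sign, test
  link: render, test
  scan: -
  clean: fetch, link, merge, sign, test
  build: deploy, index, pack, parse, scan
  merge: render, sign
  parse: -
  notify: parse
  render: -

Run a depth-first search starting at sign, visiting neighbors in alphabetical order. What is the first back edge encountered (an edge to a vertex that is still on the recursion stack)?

pack->sign

DFS from sign (visiting neighbors in alphabetical order); mark gray on enter, black on exit:
sign gray
  link gray
    render gray
    render black
    test gray
      deploy gray
        notify gray
          parse gray
          parse black
        notify black
        pack gray
          pack→parse: parse black — skip
          pack→sign: sign is gray → back edge
First back edge: pack → sign.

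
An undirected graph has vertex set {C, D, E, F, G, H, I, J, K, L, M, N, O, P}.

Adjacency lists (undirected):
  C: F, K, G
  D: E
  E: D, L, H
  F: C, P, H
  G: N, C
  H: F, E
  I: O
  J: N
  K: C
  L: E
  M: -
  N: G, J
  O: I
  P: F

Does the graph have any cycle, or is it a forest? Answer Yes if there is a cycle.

No

DFS, tracking each vertex's parent; an edge to a visited non-parent vertex closes a cycle.
Start from L:
visit L (parent –)
  visit E (parent L)
    visit D (parent E)
      D–E: parent, skip
    E–L: parent, skip
    visit H (parent E)
      visit F (parent H)
        visit C (parent F)
          C–F: parent, skip
          visit K (parent C)
            K–C: parent, skip
          visit G (parent C)
            visit N (parent G)
              N–G: parent, skip
              visit J (parent N)
                J–N: parent, skip
            G–C: parent, skip
        visit P (parent F)
          P–F: parent, skip
        F–H: parent, skip
      H–E: parent, skip
visit I (parent –)
  visit O (parent I)
    O–I: parent, skip
visit M (parent –)
No non-parent visited neighbor found — the graph is a forest.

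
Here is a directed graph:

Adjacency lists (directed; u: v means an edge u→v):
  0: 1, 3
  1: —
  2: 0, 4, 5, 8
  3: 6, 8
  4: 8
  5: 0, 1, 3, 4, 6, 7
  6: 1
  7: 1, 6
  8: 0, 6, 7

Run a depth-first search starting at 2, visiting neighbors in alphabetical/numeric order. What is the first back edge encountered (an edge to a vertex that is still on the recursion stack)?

8->0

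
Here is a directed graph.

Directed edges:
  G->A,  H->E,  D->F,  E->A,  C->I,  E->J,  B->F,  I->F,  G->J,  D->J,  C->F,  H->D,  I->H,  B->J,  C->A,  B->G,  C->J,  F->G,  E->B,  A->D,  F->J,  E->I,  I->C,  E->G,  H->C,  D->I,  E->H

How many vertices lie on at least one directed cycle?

A vertex is on a directed cycle iff it belongs to a strongly connected component of size ≥ 2 (or has a self-loop).
The vertices on cycles are {A, B, C, D, E, F, G, H, I} — 9 in total.

9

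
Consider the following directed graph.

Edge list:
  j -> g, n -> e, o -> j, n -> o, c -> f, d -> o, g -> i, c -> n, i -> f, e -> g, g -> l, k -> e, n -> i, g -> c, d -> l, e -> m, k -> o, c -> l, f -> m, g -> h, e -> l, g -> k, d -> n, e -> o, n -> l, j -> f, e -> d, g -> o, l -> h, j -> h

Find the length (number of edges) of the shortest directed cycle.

3

For each vertex v, BFS finds the shortest path from v back to v.
The shortest such closed walk is j → g → o → j, length 3.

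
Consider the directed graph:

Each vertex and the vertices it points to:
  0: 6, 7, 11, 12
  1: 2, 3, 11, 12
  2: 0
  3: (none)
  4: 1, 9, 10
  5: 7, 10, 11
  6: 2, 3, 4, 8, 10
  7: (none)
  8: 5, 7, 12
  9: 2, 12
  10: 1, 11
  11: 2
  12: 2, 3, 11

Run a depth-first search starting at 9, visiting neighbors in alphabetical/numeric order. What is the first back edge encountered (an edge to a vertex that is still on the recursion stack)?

6->2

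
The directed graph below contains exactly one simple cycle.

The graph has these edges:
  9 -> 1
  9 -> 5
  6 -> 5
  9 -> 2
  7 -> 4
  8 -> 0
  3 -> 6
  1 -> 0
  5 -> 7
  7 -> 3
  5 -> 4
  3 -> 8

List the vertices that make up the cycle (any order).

3, 5, 6, 7

DFS with gray/black marking from 5:
5 gray
  4 gray
  4 black
  7 gray
    7→4: 4 black — skip
    3 gray
      6 gray
        6→5: 5 is gray → back edge
Back edge closes the cycle 5 → 7 → 3 → 6 → 5; its vertices are {3, 5, 6, 7}.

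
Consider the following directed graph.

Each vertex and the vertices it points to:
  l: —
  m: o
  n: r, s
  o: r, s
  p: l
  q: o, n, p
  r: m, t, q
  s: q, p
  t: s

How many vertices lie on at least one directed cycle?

7

A vertex is on a directed cycle iff it belongs to a strongly connected component of size ≥ 2 (or has a self-loop).
The vertices on cycles are {m, n, o, q, r, s, t} — 7 in total.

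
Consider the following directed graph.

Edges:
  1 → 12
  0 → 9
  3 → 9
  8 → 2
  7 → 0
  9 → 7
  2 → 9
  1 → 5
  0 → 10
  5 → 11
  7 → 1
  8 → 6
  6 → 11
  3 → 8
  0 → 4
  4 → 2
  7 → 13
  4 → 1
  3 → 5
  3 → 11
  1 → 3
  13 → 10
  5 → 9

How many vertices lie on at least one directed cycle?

A vertex is on a directed cycle iff it belongs to a strongly connected component of size ≥ 2 (or has a self-loop).
The vertices on cycles are {0, 1, 2, 3, 4, 5, 7, 8, 9} — 9 in total.

9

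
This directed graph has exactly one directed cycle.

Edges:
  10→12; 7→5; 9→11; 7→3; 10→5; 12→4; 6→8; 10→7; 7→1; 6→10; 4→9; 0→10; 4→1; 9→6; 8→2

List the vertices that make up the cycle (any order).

DFS with gray/black marking from 10:
10 gray
  12 gray
    4 gray
      9 gray
        6 gray
          6→10: 10 is gray → back edge
Back edge closes the cycle 10 → 12 → 4 → 9 → 6 → 10; its vertices are {4, 6, 9, 10, 12}.

4, 6, 9, 10, 12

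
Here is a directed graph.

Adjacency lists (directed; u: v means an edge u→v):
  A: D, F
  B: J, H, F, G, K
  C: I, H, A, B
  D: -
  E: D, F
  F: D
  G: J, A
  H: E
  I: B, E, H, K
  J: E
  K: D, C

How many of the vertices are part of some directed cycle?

4

A vertex is on a directed cycle iff it belongs to a strongly connected component of size ≥ 2 (or has a self-loop).
The vertices on cycles are {B, C, I, K} — 4 in total.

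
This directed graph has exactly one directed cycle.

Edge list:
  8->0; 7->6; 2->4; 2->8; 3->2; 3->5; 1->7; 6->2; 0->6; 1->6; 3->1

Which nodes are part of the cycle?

DFS with gray/black marking from 2:
2 gray
  4 gray
  4 black
  8 gray
    0 gray
      6 gray
        6→2: 2 is gray → back edge
Back edge closes the cycle 2 → 8 → 0 → 6 → 2; its vertices are {0, 2, 6, 8}.

0, 2, 6, 8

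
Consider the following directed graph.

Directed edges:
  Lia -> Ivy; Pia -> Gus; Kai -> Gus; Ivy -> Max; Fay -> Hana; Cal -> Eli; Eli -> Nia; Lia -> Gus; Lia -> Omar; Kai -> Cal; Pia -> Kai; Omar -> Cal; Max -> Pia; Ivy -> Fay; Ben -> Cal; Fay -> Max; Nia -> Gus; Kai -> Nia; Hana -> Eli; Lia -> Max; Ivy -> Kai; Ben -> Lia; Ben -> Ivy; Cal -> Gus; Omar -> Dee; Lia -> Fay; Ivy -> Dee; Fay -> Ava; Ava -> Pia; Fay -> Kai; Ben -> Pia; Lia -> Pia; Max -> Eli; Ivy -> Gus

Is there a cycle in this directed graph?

No

DFS with white/gray/black marking, starting from Fay:
Fay gray
  Kai gray
    Nia gray
      Gus gray
      Gus black
    Nia black
    Cal gray
      Eli gray
        Eli→Nia: Nia black — skip
      Eli black
      Cal→Gus: Gus black — skip
    Cal black
    Kai→Gus: Gus black — skip
  Kai black
  Max gray
    Pia gray
      Pia→Gus: Gus black — skip
      Pia→Kai: Kai black — skip
    Pia black
    Max→Eli: Eli black — skip
  Max black
  Ava gray
    Ava→Pia: Pia black — skip
  Ava black
  Hana gray
    Hana→Eli: Eli black — skip
  Hana black
Fay black
Ben gray
  Ivy gray
    Dee gray
    Dee black
    Ivy→Gus: Gus black — skip
    Ivy→Fay: Fay black — skip
    Ivy→Kai: Kai black — skip
    Ivy→Max: Max black — skip
  Ivy black
  Ben→Cal: Cal black — skip
  Lia gray
    Lia→Fay: Fay black — skip
    Lia→Ivy: Ivy black — skip
    Lia→Max: Max black — skip
    Omar gray
      Omar→Dee: Dee black — skip
      Omar→Cal: Cal black — skip
    Omar black
    Lia→Gus: Gus black — skip
    Lia→Pia: Pia black — skip
  Lia black
  Ben→Pia: Pia black — skip
Ben black
Every edge goes to a white or black vertex — no back edge, so the graph is acyclic.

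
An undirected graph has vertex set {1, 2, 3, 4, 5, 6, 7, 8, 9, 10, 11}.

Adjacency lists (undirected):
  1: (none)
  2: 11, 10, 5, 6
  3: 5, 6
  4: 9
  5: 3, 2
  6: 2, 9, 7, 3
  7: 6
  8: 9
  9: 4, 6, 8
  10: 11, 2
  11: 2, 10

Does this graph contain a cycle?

DFS, tracking each vertex's parent; an edge to a visited non-parent vertex closes a cycle.
Start from 3:
visit 3 (parent –)
  visit 5 (parent 3)
    5–3: parent, skip
    visit 2 (parent 5)
      visit 11 (parent 2)
        11–2: parent, skip
        visit 10 (parent 11)
          10–11: parent, skip
          10–2: 2 visited and ≠ parent → cycle
Cycle: 2 – 11 – 10 – 2.

Yes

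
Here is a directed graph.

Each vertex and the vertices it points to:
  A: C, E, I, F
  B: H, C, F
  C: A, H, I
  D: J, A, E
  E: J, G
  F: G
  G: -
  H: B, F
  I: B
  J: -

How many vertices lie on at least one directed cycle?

5

A vertex is on a directed cycle iff it belongs to a strongly connected component of size ≥ 2 (or has a self-loop).
The vertices on cycles are {A, B, C, H, I} — 5 in total.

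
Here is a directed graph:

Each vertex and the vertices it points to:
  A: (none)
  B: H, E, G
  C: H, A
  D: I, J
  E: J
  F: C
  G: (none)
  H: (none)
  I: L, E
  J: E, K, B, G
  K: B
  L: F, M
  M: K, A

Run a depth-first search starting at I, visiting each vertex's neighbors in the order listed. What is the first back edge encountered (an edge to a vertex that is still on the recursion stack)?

DFS from I (visiting each vertex's neighbors in the order listed); mark gray on enter, black on exit:
I gray
  L gray
    F gray
      C gray
        H gray
        H black
        A gray
        A black
      C black
    F black
    M gray
      K gray
        B gray
          B→H: H black — skip
          E gray
            J gray
              J→E: E is gray → back edge
First back edge: J → E.

J->E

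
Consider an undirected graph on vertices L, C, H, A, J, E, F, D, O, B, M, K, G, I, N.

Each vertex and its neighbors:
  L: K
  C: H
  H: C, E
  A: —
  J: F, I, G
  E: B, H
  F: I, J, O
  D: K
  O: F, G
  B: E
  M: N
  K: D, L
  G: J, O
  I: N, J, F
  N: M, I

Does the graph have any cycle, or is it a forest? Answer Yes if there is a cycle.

Yes

DFS, tracking each vertex's parent; an edge to a visited non-parent vertex closes a cycle.
Start from D:
visit D (parent –)
  visit K (parent D)
    K–D: parent, skip
    visit L (parent K)
      L–K: parent, skip
visit C (parent –)
  visit H (parent C)
    H–C: parent, skip
    visit E (parent H)
      visit B (parent E)
        B–E: parent, skip
      E–H: parent, skip
visit A (parent –)
visit J (parent –)
  visit F (parent J)
    visit I (parent F)
      visit N (parent I)
        visit M (parent N)
          M–N: parent, skip
        N–I: parent, skip
      I–J: J visited and ≠ parent → cycle
Cycle: J – F – I – J.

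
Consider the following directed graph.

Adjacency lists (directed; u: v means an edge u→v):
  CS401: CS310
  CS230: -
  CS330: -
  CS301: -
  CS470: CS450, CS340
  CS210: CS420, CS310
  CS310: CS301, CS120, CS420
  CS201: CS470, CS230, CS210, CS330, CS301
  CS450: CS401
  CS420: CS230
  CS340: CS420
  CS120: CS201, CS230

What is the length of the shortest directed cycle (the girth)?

For each vertex v, BFS finds the shortest path from v back to v.
The shortest such closed walk is CS201 → CS210 → CS310 → CS120 → CS201, length 4.

4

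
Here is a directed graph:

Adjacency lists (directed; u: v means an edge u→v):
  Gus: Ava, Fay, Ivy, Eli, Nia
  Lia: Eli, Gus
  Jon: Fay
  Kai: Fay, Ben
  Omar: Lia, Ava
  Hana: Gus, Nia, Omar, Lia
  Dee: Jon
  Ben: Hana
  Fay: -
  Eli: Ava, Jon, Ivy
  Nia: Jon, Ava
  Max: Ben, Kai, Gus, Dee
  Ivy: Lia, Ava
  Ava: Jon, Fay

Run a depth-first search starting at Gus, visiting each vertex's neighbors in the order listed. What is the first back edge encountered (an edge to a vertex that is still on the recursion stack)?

Eli→Ivy

DFS from Gus (visiting each vertex's neighbors in the order listed); mark gray on enter, black on exit:
Gus gray
  Ava gray
    Jon gray
      Fay gray
      Fay black
    Jon black
    Ava→Fay: Fay black — skip
  Ava black
  Gus→Fay: Fay black — skip
  Ivy gray
    Lia gray
      Eli gray
        Eli→Ava: Ava black — skip
        Eli→Jon: Jon black — skip
        Eli→Ivy: Ivy is gray → back edge
First back edge: Eli → Ivy.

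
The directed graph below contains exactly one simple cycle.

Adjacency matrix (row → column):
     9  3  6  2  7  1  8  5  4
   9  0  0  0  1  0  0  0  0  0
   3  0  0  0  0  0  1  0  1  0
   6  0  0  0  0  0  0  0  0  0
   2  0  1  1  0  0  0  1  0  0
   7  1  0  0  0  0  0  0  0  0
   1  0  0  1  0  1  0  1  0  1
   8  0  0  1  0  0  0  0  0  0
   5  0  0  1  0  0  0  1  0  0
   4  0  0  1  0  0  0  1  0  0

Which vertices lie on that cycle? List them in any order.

1, 2, 3, 7, 9

DFS with gray/black marking from 3:
3 gray
  5 gray
    6 gray
    6 black
    8 gray
      8→6: 6 black — skip
    8 black
  5 black
  1 gray
    4 gray
      4→6: 6 black — skip
      4→8: 8 black — skip
    4 black
    1→6: 6 black — skip
    1→8: 8 black — skip
    7 gray
      9 gray
        2 gray
          2→8: 8 black — skip
          2→6: 6 black — skip
          2→3: 3 is gray → back edge
Back edge closes the cycle 3 → 1 → 7 → 9 → 2 → 3; its vertices are {1, 2, 3, 7, 9}.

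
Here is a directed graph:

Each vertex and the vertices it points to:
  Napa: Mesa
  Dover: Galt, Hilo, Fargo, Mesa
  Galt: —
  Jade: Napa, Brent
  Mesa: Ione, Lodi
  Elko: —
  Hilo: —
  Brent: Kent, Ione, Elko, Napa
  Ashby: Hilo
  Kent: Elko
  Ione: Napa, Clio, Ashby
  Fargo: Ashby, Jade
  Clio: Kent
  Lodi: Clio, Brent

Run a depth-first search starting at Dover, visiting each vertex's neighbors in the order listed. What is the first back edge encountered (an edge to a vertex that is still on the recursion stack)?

DFS from Dover (visiting each vertex's neighbors in the order listed); mark gray on enter, black on exit:
Dover gray
  Galt gray
  Galt black
  Hilo gray
  Hilo black
  Fargo gray
    Ashby gray
      Ashby→Hilo: Hilo black — skip
    Ashby black
    Jade gray
      Napa gray
        Mesa gray
          Ione gray
            Ione→Napa: Napa is gray → back edge
First back edge: Ione → Napa.

Ione→Napa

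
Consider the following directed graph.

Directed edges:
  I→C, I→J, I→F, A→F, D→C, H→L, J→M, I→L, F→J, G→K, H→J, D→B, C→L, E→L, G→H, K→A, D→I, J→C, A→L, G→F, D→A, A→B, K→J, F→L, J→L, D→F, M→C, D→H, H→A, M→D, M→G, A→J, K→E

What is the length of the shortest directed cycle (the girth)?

For each vertex v, BFS finds the shortest path from v back to v.
The shortest such closed walk is M → D → F → J → M, length 4.

4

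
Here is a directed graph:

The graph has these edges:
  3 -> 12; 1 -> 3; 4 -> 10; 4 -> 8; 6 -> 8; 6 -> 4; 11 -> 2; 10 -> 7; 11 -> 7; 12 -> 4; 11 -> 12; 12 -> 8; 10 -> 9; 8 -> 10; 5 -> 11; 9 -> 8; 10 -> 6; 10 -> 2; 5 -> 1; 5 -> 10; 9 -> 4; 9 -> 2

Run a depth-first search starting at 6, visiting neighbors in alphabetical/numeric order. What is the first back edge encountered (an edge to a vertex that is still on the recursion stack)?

10→6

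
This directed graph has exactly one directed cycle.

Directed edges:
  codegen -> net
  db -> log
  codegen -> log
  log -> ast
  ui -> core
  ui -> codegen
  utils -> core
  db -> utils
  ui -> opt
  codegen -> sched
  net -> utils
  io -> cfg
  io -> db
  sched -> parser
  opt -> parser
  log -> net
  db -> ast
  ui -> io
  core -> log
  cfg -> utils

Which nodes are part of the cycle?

DFS with gray/black marking from core:
core gray
  log gray
    ast gray
    ast black
    net gray
      utils gray
        utils→core: core is gray → back edge
Back edge closes the cycle core → log → net → utils → core; its vertices are {log, net, core, utils}.

log, net, core, utils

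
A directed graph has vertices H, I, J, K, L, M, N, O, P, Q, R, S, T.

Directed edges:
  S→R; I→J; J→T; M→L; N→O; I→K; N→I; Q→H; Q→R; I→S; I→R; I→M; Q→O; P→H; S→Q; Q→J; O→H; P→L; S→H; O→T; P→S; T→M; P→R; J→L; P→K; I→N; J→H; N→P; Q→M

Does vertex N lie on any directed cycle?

N is on a cycle iff N can reach itself via ≥1 edge.
N → I → N — yes.

Yes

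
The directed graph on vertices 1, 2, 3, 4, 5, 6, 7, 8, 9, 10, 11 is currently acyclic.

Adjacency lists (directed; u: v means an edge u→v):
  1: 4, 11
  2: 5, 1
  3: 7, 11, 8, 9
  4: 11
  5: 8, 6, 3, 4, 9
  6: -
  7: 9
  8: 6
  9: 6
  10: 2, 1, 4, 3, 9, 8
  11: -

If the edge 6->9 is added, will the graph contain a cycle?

Adding 6→9 creates a cycle iff 9 can already reach 6.
Path from 9: 9 → 6.
So 9 → … → 6 → 9 is a cycle.

Yes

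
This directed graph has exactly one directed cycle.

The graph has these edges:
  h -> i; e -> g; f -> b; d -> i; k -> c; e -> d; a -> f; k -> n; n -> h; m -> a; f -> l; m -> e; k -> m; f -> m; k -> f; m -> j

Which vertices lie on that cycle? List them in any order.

a, f, m

DFS with gray/black marking from m:
m gray
  a gray
    f gray
      f→m: m is gray → back edge
Back edge closes the cycle m → a → f → m; its vertices are {a, f, m}.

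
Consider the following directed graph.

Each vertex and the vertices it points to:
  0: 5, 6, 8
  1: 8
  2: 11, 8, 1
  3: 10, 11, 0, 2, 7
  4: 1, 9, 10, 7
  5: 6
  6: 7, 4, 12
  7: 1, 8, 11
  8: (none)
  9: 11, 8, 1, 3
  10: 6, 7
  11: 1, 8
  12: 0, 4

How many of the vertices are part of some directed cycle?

A vertex is on a directed cycle iff it belongs to a strongly connected component of size ≥ 2 (or has a self-loop).
The vertices on cycles are {0, 3, 4, 5, 6, 9, 10, 12} — 8 in total.

8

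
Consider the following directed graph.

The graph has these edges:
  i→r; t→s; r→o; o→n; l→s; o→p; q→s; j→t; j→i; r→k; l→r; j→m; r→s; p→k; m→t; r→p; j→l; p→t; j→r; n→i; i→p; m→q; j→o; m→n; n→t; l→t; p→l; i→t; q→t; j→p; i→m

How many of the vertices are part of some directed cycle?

A vertex is on a directed cycle iff it belongs to a strongly connected component of size ≥ 2 (or has a self-loop).
The vertices on cycles are {i, l, m, n, o, p, r} — 7 in total.

7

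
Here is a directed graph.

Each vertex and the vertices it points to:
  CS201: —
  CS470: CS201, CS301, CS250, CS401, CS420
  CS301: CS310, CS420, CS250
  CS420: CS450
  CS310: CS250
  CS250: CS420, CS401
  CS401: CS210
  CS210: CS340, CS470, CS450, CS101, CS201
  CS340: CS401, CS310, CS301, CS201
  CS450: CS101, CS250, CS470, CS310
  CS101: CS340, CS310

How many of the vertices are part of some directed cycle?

10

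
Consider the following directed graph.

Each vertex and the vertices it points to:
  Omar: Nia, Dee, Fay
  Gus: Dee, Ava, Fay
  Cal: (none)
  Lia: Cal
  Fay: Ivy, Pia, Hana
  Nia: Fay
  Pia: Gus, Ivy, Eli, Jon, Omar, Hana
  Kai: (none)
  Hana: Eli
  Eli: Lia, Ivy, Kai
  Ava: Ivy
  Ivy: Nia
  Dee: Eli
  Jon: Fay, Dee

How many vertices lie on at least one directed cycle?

A vertex is on a directed cycle iff it belongs to a strongly connected component of size ≥ 2 (or has a self-loop).
The vertices on cycles are {Ava, Dee, Eli, Fay, Gus, Ivy, Jon, Nia, Pia, Hana, Omar} — 11 in total.

11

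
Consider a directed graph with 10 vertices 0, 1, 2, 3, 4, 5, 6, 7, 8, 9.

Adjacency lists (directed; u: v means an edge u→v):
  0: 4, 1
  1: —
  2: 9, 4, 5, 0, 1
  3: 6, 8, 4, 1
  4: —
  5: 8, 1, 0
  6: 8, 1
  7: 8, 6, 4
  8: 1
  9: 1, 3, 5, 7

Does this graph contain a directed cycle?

DFS with white/gray/black marking, starting from 8:
8 gray
  1 gray
  1 black
8 black
0 gray
  4 gray
  4 black
  0→1: 1 black — skip
0 black
2 gray
  9 gray
    9→1: 1 black — skip
    3 gray
      6 gray
        6→8: 8 black — skip
        6→1: 1 black — skip
      6 black
      3→8: 8 black — skip
      3→4: 4 black — skip
      3→1: 1 black — skip
    3 black
    5 gray
      5→8: 8 black — skip
      5→1: 1 black — skip
      5→0: 0 black — skip
    5 black
    7 gray
      7→8: 8 black — skip
      7→6: 6 black — skip
      7→4: 4 black — skip
    7 black
  9 black
  2→4: 4 black — skip
  2→5: 5 black — skip
  2→0: 0 black — skip
  2→1: 1 black — skip
2 black
Every edge goes to a white or black vertex — no back edge, so the graph is acyclic.

No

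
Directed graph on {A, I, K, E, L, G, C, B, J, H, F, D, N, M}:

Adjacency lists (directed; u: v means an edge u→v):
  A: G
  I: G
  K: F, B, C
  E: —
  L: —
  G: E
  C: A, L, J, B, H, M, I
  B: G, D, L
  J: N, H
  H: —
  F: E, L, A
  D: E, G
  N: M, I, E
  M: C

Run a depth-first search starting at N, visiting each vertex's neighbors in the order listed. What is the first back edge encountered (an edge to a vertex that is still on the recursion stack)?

DFS from N (visiting each vertex's neighbors in the order listed); mark gray on enter, black on exit:
N gray
  M gray
    C gray
      A gray
        G gray
          E gray
          E black
        G black
      A black
      L gray
      L black
      J gray
        J→N: N is gray → back edge
First back edge: J → N.

J→N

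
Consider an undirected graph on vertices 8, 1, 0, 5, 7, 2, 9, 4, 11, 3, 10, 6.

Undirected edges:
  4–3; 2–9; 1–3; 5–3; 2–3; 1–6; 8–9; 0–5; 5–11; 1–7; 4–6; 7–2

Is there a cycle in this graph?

DFS, tracking each vertex's parent; an edge to a visited non-parent vertex closes a cycle.
Start from 9:
visit 9 (parent –)
  visit 2 (parent 9)
    2–9: parent, skip
    visit 7 (parent 2)
      visit 1 (parent 7)
        visit 6 (parent 1)
          6–1: parent, skip
          visit 4 (parent 6)
            4–6: parent, skip
            visit 3 (parent 4)
              3–2: 2 visited and ≠ parent → cycle
Cycle: 2 – 7 – 1 – 6 – 4 – 3 – 2.

Yes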